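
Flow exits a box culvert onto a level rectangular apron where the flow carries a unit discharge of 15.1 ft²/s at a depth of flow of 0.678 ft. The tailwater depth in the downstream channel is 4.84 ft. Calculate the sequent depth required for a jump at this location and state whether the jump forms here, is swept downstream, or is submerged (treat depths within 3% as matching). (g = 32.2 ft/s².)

y₂ = 4.24 ft; the jump is submerged

V₁ = q/y₁ = 15.1/0.678 = 22.3 ft/s. Fr₁ = V₁/√(g·y₁) = 22.3/√(32.2×0.678) = 4.77.
From the momentum equation for a rectangular channel, y₂/y₁ = ½[√(1 + 8Fr₁²) − 1] = ½[√182.8 − 1] = 6.26.
y₂ = 6.26 × 0.678 = 4.24 ft.
Tailwater y_tw = 4.84 ft: y_tw > y₂, so the jump is submerged.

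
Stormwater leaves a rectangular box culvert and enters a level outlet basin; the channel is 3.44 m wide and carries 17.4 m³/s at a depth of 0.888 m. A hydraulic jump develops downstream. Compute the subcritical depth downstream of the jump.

q = Q/b = 17.4/3.44 = 5.06 m²/s; V₁ = q/y₁ = 5.70 m/s. Fr₁ = V₁/√(g·y₁) = 1.93.
Bélanger equation: y₂/y₁ = ½[√(1 + 8Fr₁²) − 1] = ½[√30.80 − 1] = 2.27.
y₂ = 2.27 × 0.888 = 2.02 m.

y₂ = 2.02 m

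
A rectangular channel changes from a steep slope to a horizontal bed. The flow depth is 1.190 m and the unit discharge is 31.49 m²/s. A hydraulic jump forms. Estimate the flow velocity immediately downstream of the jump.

V₂ = 2.529 m/s

V₁ = q/y₁ = 31.49/1.190 = 26.46 m/s. Fr₁ = V₁/√(g·y₁) = 26.46/√(9.81×1.190) = 7.745.
Bélanger equation: y₂/y₁ = ½[√(1 + 8Fr₁²) − 1] = ½[√480.87 − 1] = 10.46.
y₂ = 10.46 × 1.190 = 12.45 m.
V₂ = q/y₂ = 31.49/12.45 = 2.529 m/s.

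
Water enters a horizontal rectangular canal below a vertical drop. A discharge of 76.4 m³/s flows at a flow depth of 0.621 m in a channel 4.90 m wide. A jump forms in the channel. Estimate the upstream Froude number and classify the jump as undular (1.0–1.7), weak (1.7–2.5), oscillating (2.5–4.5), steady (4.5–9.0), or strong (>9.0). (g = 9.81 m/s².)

q = Q/b = 76.4/4.90 = 15.6 m²/s; V₁ = q/y₁ = 25.1 m/s. Fr₁ = V₁/√(g·y₁) = 10.2.
Fr₁ = 10.2 lies in the strong range.

Fr₁ = 10.2; strong jump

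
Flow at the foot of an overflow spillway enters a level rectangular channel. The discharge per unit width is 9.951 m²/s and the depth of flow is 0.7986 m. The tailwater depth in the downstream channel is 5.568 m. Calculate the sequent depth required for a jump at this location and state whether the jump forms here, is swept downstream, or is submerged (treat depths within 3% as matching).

y₂ = 4.644 m; the jump is submerged

V₁ = q/y₁ = 9.951/0.7986 = 12.46 m/s. Fr₁ = V₁/√(g·y₁) = 12.46/√(9.81×0.7986) = 4.452.
Conjugate-depth relation: y₂/y₁ = ½[√(1 + 8Fr₁²) − 1] = ½[√159.55 − 1] = 5.816.
y₂ = 5.816 × 0.7986 = 4.644 m.
Tailwater y_tw = 5.568 m: y_tw > y₂, so the jump is submerged.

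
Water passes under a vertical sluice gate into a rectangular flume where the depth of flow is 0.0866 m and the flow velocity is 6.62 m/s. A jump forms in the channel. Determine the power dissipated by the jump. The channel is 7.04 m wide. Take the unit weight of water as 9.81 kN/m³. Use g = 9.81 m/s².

Fr₁ = V₁/√(g·y₁) = 6.62/√(9.81×0.0866) = 7.18.
Bélanger equation: y₂/y₁ = ½[√(1 + 8Fr₁²) − 1] = ½[√413.7 − 1] = 9.67.
y₂ = 9.67 × 0.0866 = 0.837 m.
q = V₁·y₁ = 6.62 × 0.0866 = 0.573 m²/s. V₂ = q/y₂ = 0.573/0.837 = 0.685 m/s. E₁ = y₁ + V₁²/2g = 2.32 m; E₂ = y₂ + V₂²/2g = 0.861 m. ΔE = E₁ − E₂ = 1.46 m.
Q = q·b = 0.573 × 7.04 = 4.04 m³/s. P = γ·Q·ΔE = 9.81 × 4.04 × 1.46 = 57.8 kW.

P = 57.8 kW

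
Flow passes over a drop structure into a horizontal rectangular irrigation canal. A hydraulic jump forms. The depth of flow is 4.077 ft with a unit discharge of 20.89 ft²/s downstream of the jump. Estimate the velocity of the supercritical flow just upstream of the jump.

V₂ = q/y₂ = 20.89/4.077 = 5.124 ft/s; Fr₂ = V₂/√(g·y₂) = 0.4472.
The Bélanger relation is symmetric: y₁/y₂ = ½[√(1 + 8Fr₂²) − 1] = ½[√2.5999 − 1] = 0.3062.
y₁ = 0.3062 × 4.077 = 1.248 ft.
V₁ = q/y₁ = 20.89/1.248 = 16.73 ft/s.

V₁ = 16.73 ft/s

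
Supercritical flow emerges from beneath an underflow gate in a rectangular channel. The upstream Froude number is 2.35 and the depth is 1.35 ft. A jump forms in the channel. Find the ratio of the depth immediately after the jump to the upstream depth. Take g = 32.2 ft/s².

Fr₁ = 2.35 (given).
Bélanger equation: y₂/y₁ = ½[√(1 + 8Fr₁²) − 1] = ½[√45.18 − 1] = 2.86.

y₂/y₁ = 2.86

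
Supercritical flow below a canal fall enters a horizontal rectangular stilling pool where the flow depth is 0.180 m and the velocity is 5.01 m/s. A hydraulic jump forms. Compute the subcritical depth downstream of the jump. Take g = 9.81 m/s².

Fr₁ = V₁/√(g·y₁) = 5.01/√(9.81×0.180) = 3.77.
Conjugate-depth relation: y₂/y₁ = ½[√(1 + 8Fr₁²) − 1] = ½[√114.7 − 1] = 4.86.
y₂ = 4.86 × 0.180 = 0.874 m.

y₂ = 0.874 m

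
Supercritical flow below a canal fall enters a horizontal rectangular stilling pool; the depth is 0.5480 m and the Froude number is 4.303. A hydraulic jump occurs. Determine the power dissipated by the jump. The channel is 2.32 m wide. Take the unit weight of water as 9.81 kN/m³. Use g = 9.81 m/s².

P = 297.1 kW

Fr₁ = 4.303 (given).
From the momentum equation for a rectangular channel, y₂/y₁ = ½[√(1 + 8Fr₁²) − 1] = ½[√149.13 − 1] = 5.606.
y₂ = 5.606 × 0.5480 = 3.072 m.
Head loss: ΔE = (y₂ − y₁)³/(4y₁y₂) = (3.072 − 0.5480)³/(4×0.5480×3.072) = 16.08/6.734 = 2.388 m.
V₁ = Fr₁·√(g·y₁) = 4.303×√(9.81×0.5480) = 9.977 m/s; q = V₁·y₁ = 5.467 m²/s. Q = q·b = 5.467 × 2.32 = 12.68 m³/s. P = γ·Q·ΔE = 9.81 × 12.68 × 2.388 = 297.1 kW.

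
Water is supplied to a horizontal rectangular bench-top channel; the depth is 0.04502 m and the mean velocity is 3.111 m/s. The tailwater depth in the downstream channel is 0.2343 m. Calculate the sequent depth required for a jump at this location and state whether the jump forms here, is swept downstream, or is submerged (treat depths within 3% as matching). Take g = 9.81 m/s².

y₂ = 0.2764 m; the jump is swept downstream

Fr₁ = V₁/√(g·y₁) = 3.111/√(9.81×0.04502) = 4.681.
Conjugate-depth relation: y₂/y₁ = ½[√(1 + 8Fr₁²) − 1] = ½[√176.31 − 1] = 6.139.
y₂ = 6.139 × 0.04502 = 0.2764 m.
Tailwater y_tw = 0.2343 m: y_tw < y₂, so the jump is swept downstream.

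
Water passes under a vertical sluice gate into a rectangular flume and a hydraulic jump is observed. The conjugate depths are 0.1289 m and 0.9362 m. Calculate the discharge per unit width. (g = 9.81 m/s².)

For a rectangular channel the momentum equation gives q² = ½·g·y₁·y₂·(y₁ + y₂) = ½×9.81×0.1289×0.9362×1.065 = 0.6305.
q = √0.6305 = 0.7940 m²/s.

q = 0.7940 m²/s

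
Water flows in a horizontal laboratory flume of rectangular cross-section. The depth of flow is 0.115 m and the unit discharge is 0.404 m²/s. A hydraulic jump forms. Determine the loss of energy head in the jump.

V₁ = q/y₁ = 0.404/0.115 = 3.51 m/s. Fr₁ = V₁/√(g·y₁) = 3.51/√(9.81×0.115) = 3.31.
Sequent-depth ratio: y₂/y₁ = ½[√(1 + 8Fr₁²) − 1] = ½[√88.52 − 1] = 4.20.
y₂ = 4.20 × 0.115 = 0.483 m.
Head loss: ΔE = (y₂ − y₁)³/(4y₁y₂) = (0.483 − 0.115)³/(4×0.115×0.483) = 0.0500/0.222 = 0.225 m.

ΔE = 0.225 m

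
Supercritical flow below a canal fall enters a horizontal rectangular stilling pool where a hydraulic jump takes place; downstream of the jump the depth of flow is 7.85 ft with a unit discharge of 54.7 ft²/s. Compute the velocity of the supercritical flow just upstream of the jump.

V₂ = q/y₂ = 54.7/7.85 = 6.97 ft/s; Fr₂ = V₂/√(g·y₂) = 0.438.
Since the conjugate-depth ratio holds either way, y₁/y₂ = ½[√(1 + 8Fr₂²) − 1] = ½[√2.537 − 1] = 0.296.
y₁ = 0.296 × 7.85 = 2.33 ft.
V₁ = q/y₁ = 54.7/2.33 = 23.5 ft/s.

V₁ = 23.5 ft/s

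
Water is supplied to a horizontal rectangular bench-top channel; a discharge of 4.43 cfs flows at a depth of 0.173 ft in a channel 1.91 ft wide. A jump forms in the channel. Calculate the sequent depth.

y₂ = 1.31 ft

q = Q/b = 4.43/1.91 = 2.32 ft²/s; V₁ = q/y₁ = 13.4 ft/s. Fr₁ = V₁/√(g·y₁) = 5.68.
Bélanger equation: y₂/y₁ = ½[√(1 + 8Fr₁²) − 1] = ½[√259.1 − 1] = 7.55.
y₂ = 7.55 × 0.173 = 1.31 ft.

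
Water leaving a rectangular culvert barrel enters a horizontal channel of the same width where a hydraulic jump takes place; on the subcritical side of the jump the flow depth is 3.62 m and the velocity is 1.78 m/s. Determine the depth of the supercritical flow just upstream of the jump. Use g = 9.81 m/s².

Fr₂ = V₂/√(g·y₂) = 1.78/√(9.81×3.62) = 0.299.
The Bélanger relation is symmetric: y₁/y₂ = ½[√(1 + 8Fr₂²) − 1] = ½[√1.714 − 1] = 0.155.
y₁ = 0.155 × 3.62 = 0.559 m.

y₁ = 0.559 m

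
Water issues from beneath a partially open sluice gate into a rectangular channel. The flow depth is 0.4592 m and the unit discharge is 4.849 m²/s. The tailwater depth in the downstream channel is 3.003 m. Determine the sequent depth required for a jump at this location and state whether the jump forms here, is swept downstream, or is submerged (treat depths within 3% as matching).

V₁ = q/y₁ = 4.849/0.4592 = 10.56 m/s. Fr₁ = V₁/√(g·y₁) = 10.56/√(9.81×0.4592) = 4.975.
From the momentum equation for a rectangular channel, y₂/y₁ = ½[√(1 + 8Fr₁²) − 1] = ½[√199.02 − 1] = 6.554.
y₂ = 6.554 × 0.4592 = 3.010 m.
Tailwater y_tw = 3.003 m: y_tw ≈ y₂, so the jump forms here.

y₂ = 3.010 m; the jump forms here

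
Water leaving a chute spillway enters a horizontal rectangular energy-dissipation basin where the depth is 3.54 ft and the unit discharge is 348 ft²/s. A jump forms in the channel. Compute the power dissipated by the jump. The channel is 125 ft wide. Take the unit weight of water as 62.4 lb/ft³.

P = 534414 hp

V₁ = q/y₁ = 348/3.54 = 98.3 ft/s. Fr₁ = V₁/√(g·y₁) = 98.3/√(32.2×3.54) = 9.21.
From the momentum equation for a rectangular channel, y₂/y₁ = ½[√(1 + 8Fr₁²) − 1] = ½[√679.2 − 1] = 12.5.
y₂ = 12.5 × 3.54 = 44.4 ft.
Head loss: ΔE = (y₂ − y₁)³/(4y₁y₂) = (44.4 − 3.54)³/(4×3.54×44.4) = 68018/628 = 108 ft.
Q = q·b = 348 × 125 = 43500 cfs. P = γ·Q·ΔE/550 = 62.4 × 43500 × 108 / 550 = 534414 hp.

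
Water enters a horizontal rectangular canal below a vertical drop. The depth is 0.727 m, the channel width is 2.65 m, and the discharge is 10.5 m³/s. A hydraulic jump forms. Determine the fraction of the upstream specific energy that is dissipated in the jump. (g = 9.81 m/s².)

ΔE/E₁ = 0.0975 (9.75%)

q = Q/b = 10.5/2.65 = 3.96 m²/s; V₁ = q/y₁ = 5.45 m/s. Fr₁ = V₁/√(g·y₁) = 2.04.
Conjugate-depth relation: y₂/y₁ = ½[√(1 + 8Fr₁²) − 1] = ½[√34.32 − 1] = 2.43.
y₂ = 2.43 × 0.727 = 1.77 m.
E₁ = y₁ + V₁²/2g = 2.24 m. ΔE = (y₂ − y₁)³/(4y₁y₂) = 0.218 m. ΔE/E₁ = 0.218/2.24 = 0.0975.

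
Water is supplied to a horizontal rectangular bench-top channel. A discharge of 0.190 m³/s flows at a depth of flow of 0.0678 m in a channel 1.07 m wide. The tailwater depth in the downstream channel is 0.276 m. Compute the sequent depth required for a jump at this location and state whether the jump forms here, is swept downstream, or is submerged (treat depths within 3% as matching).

q = Q/b = 0.190/1.07 = 0.178 m²/s; V₁ = q/y₁ = 2.62 m/s. Fr₁ = V₁/√(g·y₁) = 3.21.
From the momentum equation for a rectangular channel, y₂/y₁ = ½[√(1 + 8Fr₁²) − 1] = ½[√83.50 − 1] = 4.07.
y₂ = 4.07 × 0.0678 = 0.276 m.
Tailwater y_tw = 0.276 m: y_tw ≈ y₂, so the jump forms here.

y₂ = 0.276 m; the jump forms here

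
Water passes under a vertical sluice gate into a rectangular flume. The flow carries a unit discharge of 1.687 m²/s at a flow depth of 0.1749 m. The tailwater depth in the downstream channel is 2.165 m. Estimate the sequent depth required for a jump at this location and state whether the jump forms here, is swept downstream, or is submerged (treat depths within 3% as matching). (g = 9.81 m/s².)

V₁ = q/y₁ = 1.687/0.1749 = 9.646 m/s. Fr₁ = V₁/√(g·y₁) = 9.646/√(9.81×0.1749) = 7.364.
Sequent-depth ratio: y₂/y₁ = ½[√(1 + 8Fr₁²) − 1] = ½[√434.79 − 1] = 9.926.
y₂ = 9.926 × 0.1749 = 1.736 m.
Tailwater y_tw = 2.165 m: y_tw > y₂, so the jump is submerged.

y₂ = 1.736 m; the jump is submerged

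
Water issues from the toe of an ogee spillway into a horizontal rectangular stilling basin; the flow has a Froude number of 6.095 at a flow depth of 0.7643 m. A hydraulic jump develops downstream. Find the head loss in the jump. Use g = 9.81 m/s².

ΔE = 8.529 m

Fr₁ = 6.095 (given).
From the momentum equation for a rectangular channel, y₂/y₁ = ½[√(1 + 8Fr₁²) − 1] = ½[√298.19 − 1] = 8.134.
y₂ = 8.134 × 0.7643 = 6.217 m.
V₁ = Fr₁·√(g·y₁) = 6.095×√(9.81×0.7643) = 16.69 m/s; q = V₁·y₁ = 12.76 m²/s. V₂ = q/y₂ = 12.76/6.217 = 2.052 m/s. E₁ = y₁ + V₁²/2g = 14.96 m; E₂ = y₂ + V₂²/2g = 6.431 m. ΔE = E₁ − E₂ = 8.529 m.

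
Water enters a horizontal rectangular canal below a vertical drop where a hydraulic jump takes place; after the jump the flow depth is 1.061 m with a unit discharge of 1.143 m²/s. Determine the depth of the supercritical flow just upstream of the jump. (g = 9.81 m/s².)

V₂ = q/y₂ = 1.143/1.061 = 1.077 m/s; Fr₂ = V₂/√(g·y₂) = 0.3339.
Since the conjugate-depth ratio holds either way, y₁/y₂ = ½[√(1 + 8Fr₂²) − 1] = ½[√1.8920 − 1] = 0.1878.
y₁ = 0.1878 × 1.061 = 0.1992 m.

y₁ = 0.1992 m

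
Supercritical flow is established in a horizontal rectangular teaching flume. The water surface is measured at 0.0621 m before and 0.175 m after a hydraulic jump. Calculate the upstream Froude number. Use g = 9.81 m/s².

For a rectangular channel the momentum equation gives q² = ½·g·y₁·y₂·(y₁ + y₂) = ½×9.81×0.0621×0.175×0.237 = 0.0126.
q = √0.0126 = 0.112 m²/s.
V₁ = q/y₁ = 1.81 m/s; Fr₁ = V₁/√(g·y₁) = 2.32.

Fr₁ = 2.32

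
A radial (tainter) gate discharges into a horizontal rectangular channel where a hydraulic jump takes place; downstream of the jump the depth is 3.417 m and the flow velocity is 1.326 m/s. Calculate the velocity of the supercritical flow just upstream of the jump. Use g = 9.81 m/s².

V₁ = 13.85 m/s

Fr₂ = V₂/√(g·y₂) = 1.326/√(9.81×3.417) = 0.2290.
From the momentum equation (using Fr₂), y₁/y₂ = ½[√(1 + 8Fr₂²) − 1] = ½[√1.4196 − 1] = 0.09574.
y₁ = 0.09574 × 3.417 = 0.3271 m.
V₁ = q/y₁ = 4.531/0.3271 = 13.85 m/s.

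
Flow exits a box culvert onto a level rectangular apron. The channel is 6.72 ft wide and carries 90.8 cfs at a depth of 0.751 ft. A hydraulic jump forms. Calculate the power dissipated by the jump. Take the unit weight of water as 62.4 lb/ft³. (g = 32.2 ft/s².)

q = Q/b = 90.8/6.72 = 13.5 ft²/s; V₁ = q/y₁ = 18.0 ft/s. Fr₁ = V₁/√(g·y₁) = 3.66.
Sequent-depth ratio: y₂/y₁ = ½[√(1 + 8Fr₁²) − 1] = ½[√108.1 − 1] = 4.70.
y₂ = 4.70 × 0.751 = 3.53 ft.
Head loss: ΔE = (y₂ − y₁)³/(4y₁y₂) = (3.53 − 0.751)³/(4×0.751×3.53) = 21.4/10.6 = 2.02 ft.
P = γ·Q·ΔE/550 = 62.4 × 90.8 × 2.02 / 550 = 20.8 hp.

P = 20.8 hp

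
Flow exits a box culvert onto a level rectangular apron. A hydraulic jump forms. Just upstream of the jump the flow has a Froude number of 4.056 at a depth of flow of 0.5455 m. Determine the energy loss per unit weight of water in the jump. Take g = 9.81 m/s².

Fr₁ = 4.056 (given).
Sequent-depth ratio: y₂/y₁ = ½[√(1 + 8Fr₁²) − 1] = ½[√132.61 − 1] = 5.258.
y₂ = 5.258 × 0.5455 = 2.868 m.
V₁ = Fr₁·√(g·y₁) = 4.056×√(9.81×0.5455) = 9.383 m/s; q = V₁·y₁ = 5.118 m²/s. V₂ = q/y₂ = 5.118/2.868 = 1.785 m/s. E₁ = y₁ + V₁²/2g = 5.033 m; E₂ = y₂ + V₂²/2g = 3.030 m. ΔE = E₁ − E₂ = 2.002 m.

ΔE = 2.002 m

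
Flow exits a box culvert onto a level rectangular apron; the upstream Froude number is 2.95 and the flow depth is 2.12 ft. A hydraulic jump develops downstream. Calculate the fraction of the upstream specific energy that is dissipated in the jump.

ΔE/E₁ = 0.249 (24.9%)

Fr₁ = 2.95 (given).
By Bélanger, y₂/y₁ = ½[√(1 + 8Fr₁²) − 1] = ½[√70.62 − 1] = 3.70.
y₂ = 3.70 × 2.12 = 7.85 ft.
E₁ = y₁(1 + Fr₁²/2) = 2.12×(1 + 2.95²/2) = 11.3 ft. ΔE = (y₂ − y₁)³/(4y₁y₂) = 2.82 ft. ΔE/E₁ = 2.82/11.3 = 0.249.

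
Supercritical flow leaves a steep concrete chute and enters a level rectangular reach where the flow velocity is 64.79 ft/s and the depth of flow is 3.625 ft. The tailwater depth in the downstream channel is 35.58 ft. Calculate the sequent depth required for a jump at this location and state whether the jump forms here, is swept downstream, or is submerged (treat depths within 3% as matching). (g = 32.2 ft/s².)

y₂ = 28.98 ft; the jump is submerged

Fr₁ = V₁/√(g·y₁) = 64.79/√(32.2×3.625) = 5.997.
By Bélanger, y₂/y₁ = ½[√(1 + 8Fr₁²) − 1] = ½[√288.70 − 1] = 7.996.
y₂ = 7.996 × 3.625 = 28.98 ft.
Tailwater y_tw = 35.58 ft: y_tw > y₂, so the jump is submerged.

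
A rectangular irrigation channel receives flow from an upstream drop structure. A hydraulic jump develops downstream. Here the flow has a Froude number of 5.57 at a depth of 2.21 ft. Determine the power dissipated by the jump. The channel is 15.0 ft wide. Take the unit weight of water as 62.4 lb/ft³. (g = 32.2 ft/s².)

Fr₁ = 5.57 (given).
Bélanger equation: y₂/y₁ = ½[√(1 + 8Fr₁²) − 1] = ½[√249.2 − 1] = 7.39.
y₂ = 7.39 × 2.21 = 16.3 ft.
Head loss: ΔE = (y₂ − y₁)³/(4y₁y₂) = (16.3 − 2.21)³/(4×2.21×16.3) = 2820/144 = 19.5 ft.
V₁ = Fr₁·√(g·y₁) = 5.57×√(32.2×2.21) = 47.0 ft/s; q = V₁·y₁ = 104 ft²/s. Q = q·b = 104 × 15.0 = 1558 cfs. P = γ·Q·ΔE/550 = 62.4 × 1558 × 19.5 / 550 = 3451 hp.

P = 3451 hp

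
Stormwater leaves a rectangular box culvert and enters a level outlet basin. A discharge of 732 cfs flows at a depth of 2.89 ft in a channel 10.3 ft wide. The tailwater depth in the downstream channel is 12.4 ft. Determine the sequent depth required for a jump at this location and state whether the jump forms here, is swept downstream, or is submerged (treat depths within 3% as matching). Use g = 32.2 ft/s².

y₂ = 9.07 ft; the jump is submerged

q = Q/b = 732/10.3 = 71.1 ft²/s; V₁ = q/y₁ = 24.6 ft/s. Fr₁ = V₁/√(g·y₁) = 2.55.
By Bélanger, y₂/y₁ = ½[√(1 + 8Fr₁²) − 1] = ½[√52.99 − 1] = 3.14.
y₂ = 3.14 × 2.89 = 9.07 ft.
Tailwater y_tw = 12.4 ft: y_tw > y₂, so the jump is submerged.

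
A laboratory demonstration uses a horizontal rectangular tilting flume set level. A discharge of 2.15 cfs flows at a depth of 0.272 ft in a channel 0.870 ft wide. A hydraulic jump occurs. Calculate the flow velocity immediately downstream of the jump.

V₂ = 2.35 ft/s

q = Q/b = 2.15/0.870 = 2.47 ft²/s; V₁ = q/y₁ = 9.09 ft/s. Fr₁ = V₁/√(g·y₁) = 3.07.
From the momentum equation for a rectangular channel, y₂/y₁ = ½[√(1 + 8Fr₁²) − 1] = ½[√76.40 − 1] = 3.87.
y₂ = 3.87 × 0.272 = 1.05 ft.
V₂ = q/y₂ = 2.47/1.05 = 2.35 ft/s.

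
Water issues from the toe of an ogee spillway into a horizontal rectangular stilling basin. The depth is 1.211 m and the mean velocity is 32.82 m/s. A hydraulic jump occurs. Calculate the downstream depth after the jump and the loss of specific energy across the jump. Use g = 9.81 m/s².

y₂ = 15.71 m; ΔE = 40.07 m

Fr₁ = V₁/√(g·y₁) = 32.82/√(9.81×1.211) = 9.522.
By Bélanger, y₂/y₁ = ½[√(1 + 8Fr₁²) − 1] = ½[√726.36 − 1] = 12.98.
y₂ = 12.98 × 1.211 = 15.71 m.
q = V₁·y₁ = 32.82 × 1.211 = 39.75 m²/s. V₂ = q/y₂ = 39.75/15.71 = 2.529 m/s. E₁ = y₁ + V₁²/2g = 56.11 m; E₂ = y₂ + V₂²/2g = 16.04 m. ΔE = E₁ − E₂ = 40.07 m.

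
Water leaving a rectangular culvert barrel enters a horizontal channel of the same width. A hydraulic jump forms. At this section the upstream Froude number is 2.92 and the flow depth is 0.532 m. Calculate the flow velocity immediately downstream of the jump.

Fr₁ = 2.92 (given).
Conjugate-depth relation: y₂/y₁ = ½[√(1 + 8Fr₁²) − 1] = ½[√69.21 − 1] = 3.66.
y₂ = 3.66 × 0.532 = 1.95 m.
V₁ = Fr₁·√(g·y₁) = 2.92×√(9.81×0.532) = 6.67 m/s; q = V₁·y₁ = 3.55 m²/s.
V₂ = q/y₂ = 3.55/1.95 = 1.82 m/s.

V₂ = 1.82 m/s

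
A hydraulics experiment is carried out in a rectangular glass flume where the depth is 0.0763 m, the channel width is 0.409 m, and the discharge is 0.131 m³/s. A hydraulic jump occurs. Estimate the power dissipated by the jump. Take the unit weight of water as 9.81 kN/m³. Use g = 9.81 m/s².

P = 0.598 kW

q = Q/b = 0.131/0.409 = 0.320 m²/s; V₁ = q/y₁ = 4.20 m/s. Fr₁ = V₁/√(g·y₁) = 4.85.
Conjugate-depth relation: y₂/y₁ = ½[√(1 + 8Fr₁²) − 1] = ½[√189.3 − 1] = 6.38.
y₂ = 6.38 × 0.0763 = 0.487 m.
Head loss: ΔE = (y₂ − y₁)³/(4y₁y₂) = (0.487 − 0.0763)³/(4×0.0763×0.487) = 0.0692/0.149 = 0.466 m.
P = γ·Q·ΔE = 9.81 × 0.131 × 0.466 = 0.598 kW.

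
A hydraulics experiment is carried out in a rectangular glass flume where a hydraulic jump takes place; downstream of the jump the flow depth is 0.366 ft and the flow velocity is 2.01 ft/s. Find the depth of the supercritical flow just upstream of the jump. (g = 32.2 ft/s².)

y₁ = 0.171 ft

Fr₂ = V₂/√(g·y₂) = 2.01/√(32.2×0.366) = 0.586.
Applying the sequent-depth relation in reverse, y₁/y₂ = ½[√(1 + 8Fr₂²) − 1] = ½[√3.742 − 1] = 0.467.
y₁ = 0.467 × 0.366 = 0.171 ft.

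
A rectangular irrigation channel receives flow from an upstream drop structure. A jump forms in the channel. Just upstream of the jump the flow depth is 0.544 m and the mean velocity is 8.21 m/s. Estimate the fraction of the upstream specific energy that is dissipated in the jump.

ΔE/E₁ = 0.336 (33.6%)

Fr₁ = V₁/√(g·y₁) = 8.21/√(9.81×0.544) = 3.55.
By Bélanger, y₂/y₁ = ½[√(1 + 8Fr₁²) − 1] = ½[√102.0 − 1] = 4.55.
y₂ = 4.55 × 0.544 = 2.48 m.
E₁ = y₁ + V₁²/2g = 3.98 m. ΔE = (y₂ − y₁)³/(4y₁y₂) = 1.34 m. ΔE/E₁ = 1.34/3.98 = 0.336.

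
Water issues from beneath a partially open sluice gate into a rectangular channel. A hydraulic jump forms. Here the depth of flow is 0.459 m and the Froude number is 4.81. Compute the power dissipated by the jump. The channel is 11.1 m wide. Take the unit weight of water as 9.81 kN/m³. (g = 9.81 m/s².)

Fr₁ = 4.81 (given).
Conjugate-depth relation: y₂/y₁ = ½[√(1 + 8Fr₁²) − 1] = ½[√186.1 − 1] = 6.32.
y₂ = 6.32 × 0.459 = 2.90 m.
Head loss: ΔE = (y₂ − y₁)³/(4y₁y₂) = (2.90 − 0.459)³/(4×0.459×2.90) = 14.6/5.33 = 2.73 m.
V₁ = Fr₁·√(g·y₁) = 4.81×√(9.81×0.459) = 10.2 m/s; q = V₁·y₁ = 4.68 m²/s. Q = q·b = 4.68 × 11.1 = 52.0 m³/s. P = γ·Q·ΔE = 9.81 × 52.0 × 2.73 = 1395 kW.

P = 1395 kW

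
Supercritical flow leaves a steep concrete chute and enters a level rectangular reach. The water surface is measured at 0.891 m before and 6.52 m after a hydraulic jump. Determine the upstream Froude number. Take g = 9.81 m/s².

For a rectangular channel the momentum equation gives q² = ½·g·y₁·y₂·(y₁ + y₂) = ½×9.81×0.891×6.52×7.41 = 211.
q = √211 = 14.5 m²/s.
V₁ = q/y₁ = 16.3 m/s; Fr₁ = V₁/√(g·y₁) = 5.52.

Fr₁ = 5.52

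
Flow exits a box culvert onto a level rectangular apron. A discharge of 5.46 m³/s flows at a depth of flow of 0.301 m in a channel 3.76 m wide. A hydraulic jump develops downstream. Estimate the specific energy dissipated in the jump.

q = Q/b = 5.46/3.76 = 1.45 m²/s; V₁ = q/y₁ = 4.82 m/s. Fr₁ = V₁/√(g·y₁) = 2.81.
Bélanger equation: y₂/y₁ = ½[√(1 + 8Fr₁²) − 1] = ½[√64.06 − 1] = 3.50.
y₂ = 3.50 × 0.301 = 1.05 m.
V₂ = q/y₂ = 1.45/1.05 = 1.38 m/s. E₁ = y₁ + V₁²/2g = 1.49 m; E₂ = y₂ + V₂²/2g = 1.15 m. ΔE = E₁ − E₂ = 0.336 m.

ΔE = 0.336 m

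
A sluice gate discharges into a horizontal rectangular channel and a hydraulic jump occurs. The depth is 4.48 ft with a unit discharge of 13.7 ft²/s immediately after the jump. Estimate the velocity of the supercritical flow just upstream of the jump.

V₂ = q/y₂ = 13.7/4.48 = 3.06 ft/s; Fr₂ = V₂/√(g·y₂) = 0.255.
From the momentum equation (using Fr₂), y₁/y₂ = ½[√(1 + 8Fr₂²) − 1] = ½[√1.519 − 1] = 0.116.
y₁ = 0.116 × 4.48 = 0.520 ft.
V₁ = q/y₁ = 13.7/0.520 = 26.3 ft/s.

V₁ = 26.3 ft/s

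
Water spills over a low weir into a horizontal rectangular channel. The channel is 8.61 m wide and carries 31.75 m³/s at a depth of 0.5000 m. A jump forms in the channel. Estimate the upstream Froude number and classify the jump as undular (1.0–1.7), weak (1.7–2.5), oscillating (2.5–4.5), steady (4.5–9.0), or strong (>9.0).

Fr₁ = 3.330; oscillating jump

q = Q/b = 31.75/8.61 = 3.688 m²/s; V₁ = q/y₁ = 7.375 m/s. Fr₁ = V₁/√(g·y₁) = 3.330.
Fr₁ = 3.330 lies in the oscillating range.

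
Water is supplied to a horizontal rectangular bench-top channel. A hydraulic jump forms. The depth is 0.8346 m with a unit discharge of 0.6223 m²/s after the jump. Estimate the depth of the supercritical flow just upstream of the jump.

y₁ = 0.1011 m

V₂ = q/y₂ = 0.6223/0.8346 = 0.7456 m/s; Fr₂ = V₂/√(g·y₂) = 0.2606.
From the momentum equation (using Fr₂), y₁/y₂ = ½[√(1 + 8Fr₂²) − 1] = ½[√1.5432 − 1] = 0.1211.
y₁ = 0.1211 × 0.8346 = 0.1011 m.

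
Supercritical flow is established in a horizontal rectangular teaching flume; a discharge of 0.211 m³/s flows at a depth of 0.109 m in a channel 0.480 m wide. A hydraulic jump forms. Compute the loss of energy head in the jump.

ΔE = 0.356 m

q = Q/b = 0.211/0.480 = 0.440 m²/s; V₁ = q/y₁ = 4.03 m/s. Fr₁ = V₁/√(g·y₁) = 3.90.
By Bélanger, y₂/y₁ = ½[√(1 + 8Fr₁²) − 1] = ½[√122.7 − 1] = 5.04.
y₂ = 5.04 × 0.109 = 0.549 m.
Head loss: ΔE = (y₂ − y₁)³/(4y₁y₂) = (0.549 − 0.109)³/(4×0.109×0.549) = 0.0853/0.239 = 0.356 m.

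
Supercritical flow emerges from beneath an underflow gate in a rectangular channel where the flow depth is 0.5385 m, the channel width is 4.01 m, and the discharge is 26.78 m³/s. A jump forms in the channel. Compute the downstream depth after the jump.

y₂ = 3.849 m

q = Q/b = 26.78/4.01 = 6.678 m²/s; V₁ = q/y₁ = 12.40 m/s. Fr₁ = V₁/√(g·y₁) = 5.396.
Bélanger equation: y₂/y₁ = ½[√(1 + 8Fr₁²) − 1] = ½[√233.91 − 1] = 7.147.
y₂ = 7.147 × 0.5385 = 3.849 m.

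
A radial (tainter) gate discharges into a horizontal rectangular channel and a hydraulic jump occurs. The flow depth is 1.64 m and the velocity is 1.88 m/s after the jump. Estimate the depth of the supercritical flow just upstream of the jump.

Fr₂ = V₂/√(g·y₂) = 1.88/√(9.81×1.64) = 0.469.
From the momentum equation (using Fr₂), y₁/y₂ = ½[√(1 + 8Fr₂²) − 1] = ½[√2.757 − 1] = 0.330.
y₁ = 0.330 × 1.64 = 0.542 m.

y₁ = 0.542 m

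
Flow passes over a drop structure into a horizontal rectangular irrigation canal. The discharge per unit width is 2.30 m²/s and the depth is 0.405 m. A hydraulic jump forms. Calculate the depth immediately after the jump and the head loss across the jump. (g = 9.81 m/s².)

V₁ = q/y₁ = 2.30/0.405 = 5.68 m/s. Fr₁ = V₁/√(g·y₁) = 5.68/√(9.81×0.405) = 2.85.
Conjugate-depth relation: y₂/y₁ = ½[√(1 + 8Fr₁²) − 1] = ½[√65.94 − 1] = 3.56.
y₂ = 3.56 × 0.405 = 1.44 m.
V₂ = q/y₂ = 2.30/1.44 = 1.60 m/s. E₁ = y₁ + V₁²/2g = 2.05 m; E₂ = y₂ + V₂²/2g = 1.57 m. ΔE = E₁ − E₂ = 0.477 m.

y₂ = 1.44 m; ΔE = 0.477 m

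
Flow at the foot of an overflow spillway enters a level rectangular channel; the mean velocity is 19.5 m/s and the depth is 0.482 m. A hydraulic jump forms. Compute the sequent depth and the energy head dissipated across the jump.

y₂ = 5.88 m; ΔE = 13.9 m

Fr₁ = V₁/√(g·y₁) = 19.5/√(9.81×0.482) = 8.97.
Conjugate-depth relation: y₂/y₁ = ½[√(1 + 8Fr₁²) − 1] = ½[√644.3 − 1] = 12.2.
y₂ = 12.2 × 0.482 = 5.88 m.
q = V₁·y₁ = 19.5 × 0.482 = 9.40 m²/s. V₂ = q/y₂ = 9.40/5.88 = 1.60 m/s. E₁ = y₁ + V₁²/2g = 19.9 m; E₂ = y₂ + V₂²/2g = 6.01 m. ΔE = E₁ − E₂ = 13.9 m.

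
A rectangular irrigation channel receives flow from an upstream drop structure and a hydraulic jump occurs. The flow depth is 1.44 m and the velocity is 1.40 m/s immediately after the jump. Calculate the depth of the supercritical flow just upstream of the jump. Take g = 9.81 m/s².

y₁ = 0.326 m

Fr₂ = V₂/√(g·y₂) = 1.40/√(9.81×1.44) = 0.372.
Since the conjugate-depth ratio holds either way, y₁/y₂ = ½[√(1 + 8Fr₂²) − 1] = ½[√2.110 − 1] = 0.226.
y₁ = 0.226 × 1.44 = 0.326 m.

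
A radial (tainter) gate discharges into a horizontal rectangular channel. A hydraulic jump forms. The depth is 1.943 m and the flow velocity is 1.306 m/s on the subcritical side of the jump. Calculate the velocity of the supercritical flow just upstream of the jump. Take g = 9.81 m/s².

V₁ = 8.428 m/s

Fr₂ = V₂/√(g·y₂) = 1.306/√(9.81×1.943) = 0.2991.
From the momentum equation (using Fr₂), y₁/y₂ = ½[√(1 + 8Fr₂²) − 1] = ½[√1.7159 − 1] = 0.1550.
y₁ = 0.1550 × 1.943 = 0.3011 m.
V₁ = q/y₁ = 2.538/0.3011 = 8.428 m/s.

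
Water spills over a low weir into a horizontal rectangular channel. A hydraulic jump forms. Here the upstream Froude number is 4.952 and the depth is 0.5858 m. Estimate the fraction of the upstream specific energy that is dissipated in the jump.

Fr₁ = 4.952 (given).
Sequent-depth ratio: y₂/y₁ = ½[√(1 + 8Fr₁²) − 1] = ½[√197.18 − 1] = 6.521.
y₂ = 6.521 × 0.5858 = 3.820 m.
E₁ = y₁(1 + Fr₁²/2) = 0.5858×(1 + 4.952²/2) = 7.768 m. ΔE = (y₂ − y₁)³/(4y₁y₂) = 3.779 m. ΔE/E₁ = 3.779/7.768 = 0.487.

ΔE/E₁ = 0.487 (48.7%)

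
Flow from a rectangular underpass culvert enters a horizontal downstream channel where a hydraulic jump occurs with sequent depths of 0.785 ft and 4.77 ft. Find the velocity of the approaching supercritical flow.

V₁ = 23.3 ft/s

For a rectangular channel the momentum equation gives q² = ½·g·y₁·y₂·(y₁ + y₂) = ½×32.2×0.785×4.77×5.55 = 335.
q = √335 = 18.3 ft²/s.
V₁ = q/y₁ = 18.3/0.785 = 23.3 ft/s.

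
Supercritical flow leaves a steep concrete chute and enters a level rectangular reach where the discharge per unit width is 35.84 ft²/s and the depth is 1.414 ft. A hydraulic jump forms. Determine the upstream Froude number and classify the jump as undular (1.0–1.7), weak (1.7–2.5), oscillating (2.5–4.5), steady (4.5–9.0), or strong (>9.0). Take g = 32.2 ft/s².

Fr₁ = 3.756; oscillating jump

V₁ = q/y₁ = 35.84/1.414 = 25.35 ft/s. Fr₁ = V₁/√(g·y₁) = 25.35/√(32.2×1.414) = 3.756.
Fr₁ = 3.756 lies in the oscillating range.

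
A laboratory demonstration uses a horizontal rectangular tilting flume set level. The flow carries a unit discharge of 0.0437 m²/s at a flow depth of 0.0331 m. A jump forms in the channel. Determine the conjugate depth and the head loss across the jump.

y₂ = 0.0932 m; ΔE = 0.0176 m

V₁ = q/y₁ = 0.0437/0.0331 = 1.32 m/s. Fr₁ = V₁/√(g·y₁) = 1.32/√(9.81×0.0331) = 2.32.
Conjugate-depth relation: y₂/y₁ = ½[√(1 + 8Fr₁²) − 1] = ½[√43.94 − 1] = 2.81.
y₂ = 2.81 × 0.0331 = 0.0932 m.
Head loss: ΔE = (y₂ − y₁)³/(4y₁y₂) = (0.0932 − 0.0331)³/(4×0.0331×0.0932) = 0.000217/0.0123 = 0.0176 m.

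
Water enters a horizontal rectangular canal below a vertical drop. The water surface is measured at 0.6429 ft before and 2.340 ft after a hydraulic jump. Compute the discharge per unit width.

For a rectangular channel the momentum equation gives q² = ½·g·y₁·y₂·(y₁ + y₂) = ½×32.2×0.6429×2.340×2.983 = 72.25.
q = √72.25 = 8.500 ft²/s.

q = 8.500 ft²/s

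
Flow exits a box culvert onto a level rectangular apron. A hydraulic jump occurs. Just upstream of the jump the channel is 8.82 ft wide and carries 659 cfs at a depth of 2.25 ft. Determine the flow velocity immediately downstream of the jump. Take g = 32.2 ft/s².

q = Q/b = 659/8.82 = 74.7 ft²/s; V₁ = q/y₁ = 33.2 ft/s. Fr₁ = V₁/√(g·y₁) = 3.90.
From the momentum equation for a rectangular channel, y₂/y₁ = ½[√(1 + 8Fr₁²) − 1] = ½[√122.8 − 1] = 5.04.
y₂ = 5.04 × 2.25 = 11.3 ft.
V₂ = q/y₂ = 74.7/11.3 = 6.59 ft/s.

V₂ = 6.59 ft/s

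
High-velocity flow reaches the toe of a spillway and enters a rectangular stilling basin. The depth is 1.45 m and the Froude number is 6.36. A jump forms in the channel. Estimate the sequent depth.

Fr₁ = 6.36 (given).
By Bélanger, y₂/y₁ = ½[√(1 + 8Fr₁²) − 1] = ½[√324.6 − 1] = 8.51.
y₂ = 8.51 × 1.45 = 12.3 m.

y₂ = 12.3 m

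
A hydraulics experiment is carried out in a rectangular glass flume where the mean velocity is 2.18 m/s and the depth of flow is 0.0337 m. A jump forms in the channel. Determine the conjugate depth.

Fr₁ = V₁/√(g·y₁) = 2.18/√(9.81×0.0337) = 3.79.
From the momentum equation for a rectangular channel, y₂/y₁ = ½[√(1 + 8Fr₁²) − 1] = ½[√116.0 − 1] = 4.89.
y₂ = 4.89 × 0.0337 = 0.165 m.

y₂ = 0.165 m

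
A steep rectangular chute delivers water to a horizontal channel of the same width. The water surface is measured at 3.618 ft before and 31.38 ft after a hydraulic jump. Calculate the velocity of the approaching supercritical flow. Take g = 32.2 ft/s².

For a rectangular channel the momentum equation gives q² = ½·g·y₁·y₂·(y₁ + y₂) = ½×32.2×3.618×31.38×35.00 = 63972.
q = √63972 = 252.9 ft²/s.
V₁ = q/y₁ = 252.9/3.618 = 69.91 ft/s.

V₁ = 69.91 ft/s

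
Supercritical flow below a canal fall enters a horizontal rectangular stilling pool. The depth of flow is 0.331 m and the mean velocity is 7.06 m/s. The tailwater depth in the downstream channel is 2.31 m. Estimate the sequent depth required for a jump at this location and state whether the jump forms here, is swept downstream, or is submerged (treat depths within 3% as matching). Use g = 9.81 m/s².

Fr₁ = V₁/√(g·y₁) = 7.06/√(9.81×0.331) = 3.92.
Bélanger equation: y₂/y₁ = ½[√(1 + 8Fr₁²) − 1] = ½[√123.8 − 1] = 5.06.
y₂ = 5.06 × 0.331 = 1.68 m.
Tailwater y_tw = 2.31 m: y_tw > y₂, so the jump is submerged.

y₂ = 1.68 m; the jump is submerged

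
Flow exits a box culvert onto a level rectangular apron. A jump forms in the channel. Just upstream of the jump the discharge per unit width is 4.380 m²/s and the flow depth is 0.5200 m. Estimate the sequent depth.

V₁ = q/y₁ = 4.380/0.5200 = 8.423 m/s. Fr₁ = V₁/√(g·y₁) = 8.423/√(9.81×0.5200) = 3.729.
By Bélanger, y₂/y₁ = ½[√(1 + 8Fr₁²) − 1] = ½[√112.27 − 1] = 4.798.
y₂ = 4.798 × 0.5200 = 2.495 m.

y₂ = 2.495 m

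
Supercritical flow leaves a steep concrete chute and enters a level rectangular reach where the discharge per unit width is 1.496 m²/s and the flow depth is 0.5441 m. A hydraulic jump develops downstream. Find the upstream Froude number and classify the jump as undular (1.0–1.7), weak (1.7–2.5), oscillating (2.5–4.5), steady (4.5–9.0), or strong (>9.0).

V₁ = q/y₁ = 1.496/0.5441 = 2.749 m/s. Fr₁ = V₁/√(g·y₁) = 2.749/√(9.81×0.5441) = 1.190.
Fr₁ = 1.190 lies in the undular range.

Fr₁ = 1.190; undular jump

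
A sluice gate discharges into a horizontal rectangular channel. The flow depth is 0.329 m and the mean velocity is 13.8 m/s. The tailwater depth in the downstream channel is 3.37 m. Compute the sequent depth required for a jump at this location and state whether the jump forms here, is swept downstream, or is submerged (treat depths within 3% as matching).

y₂ = 3.41 m; the jump forms here

Fr₁ = V₁/√(g·y₁) = 13.8/√(9.81×0.329) = 7.68.
Sequent-depth ratio: y₂/y₁ = ½[√(1 + 8Fr₁²) − 1] = ½[√473.0 − 1] = 10.4.
y₂ = 10.4 × 0.329 = 3.41 m.
Tailwater y_tw = 3.37 m: y_tw ≈ y₂, so the jump forms here.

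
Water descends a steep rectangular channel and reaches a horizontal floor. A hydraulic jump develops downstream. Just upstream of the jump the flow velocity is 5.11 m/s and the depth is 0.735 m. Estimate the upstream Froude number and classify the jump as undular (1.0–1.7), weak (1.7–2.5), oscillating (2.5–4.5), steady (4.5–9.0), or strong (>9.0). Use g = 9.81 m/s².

Fr₁ = V₁/√(g·y₁) = 5.11/√(9.81×0.735) = 1.90.
Fr₁ = 1.90 lies in the weak range.

Fr₁ = 1.90; weak jump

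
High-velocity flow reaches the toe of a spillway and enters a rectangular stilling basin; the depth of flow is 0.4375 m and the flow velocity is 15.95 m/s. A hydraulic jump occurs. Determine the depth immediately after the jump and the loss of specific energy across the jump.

Fr₁ = V₁/√(g·y₁) = 15.95/√(9.81×0.4375) = 7.699.
From the momentum equation for a rectangular channel, y₂/y₁ = ½[√(1 + 8Fr₁²) − 1] = ½[√475.20 − 1] = 10.40.
y₂ = 10.40 × 0.4375 = 4.550 m.
Head loss: ΔE = (y₂ − y₁)³/(4y₁y₂) = (4.550 − 0.4375)³/(4×0.4375×4.550) = 69.54/7.962 = 8.734 m.

y₂ = 4.550 m; ΔE = 8.734 m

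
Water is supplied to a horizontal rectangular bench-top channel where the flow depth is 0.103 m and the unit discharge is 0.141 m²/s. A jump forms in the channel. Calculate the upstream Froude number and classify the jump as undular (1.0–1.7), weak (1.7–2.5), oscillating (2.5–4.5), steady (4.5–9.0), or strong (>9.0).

Fr₁ = 1.36; undular jump

V₁ = q/y₁ = 0.141/0.103 = 1.37 m/s. Fr₁ = V₁/√(g·y₁) = 1.37/√(9.81×0.103) = 1.36.
Fr₁ = 1.36 lies in the undular range.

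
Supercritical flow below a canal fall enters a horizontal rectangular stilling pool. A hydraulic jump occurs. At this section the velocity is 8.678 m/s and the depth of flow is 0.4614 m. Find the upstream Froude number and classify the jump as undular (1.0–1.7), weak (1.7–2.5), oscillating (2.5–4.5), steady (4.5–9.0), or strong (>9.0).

Fr₁ = V₁/√(g·y₁) = 8.678/√(9.81×0.4614) = 4.079.
Fr₁ = 4.079 lies in the oscillating range.

Fr₁ = 4.079; oscillating jump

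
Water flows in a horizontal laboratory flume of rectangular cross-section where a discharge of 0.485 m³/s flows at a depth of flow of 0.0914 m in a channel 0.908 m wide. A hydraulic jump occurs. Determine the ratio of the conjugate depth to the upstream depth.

y₂/y₁ = 8.24

q = Q/b = 0.485/0.908 = 0.534 m²/s; V₁ = q/y₁ = 5.84 m/s. Fr₁ = V₁/√(g·y₁) = 6.17.
From the momentum equation for a rectangular channel, y₂/y₁ = ½[√(1 + 8Fr₁²) − 1] = ½[√305.7 − 1] = 8.24.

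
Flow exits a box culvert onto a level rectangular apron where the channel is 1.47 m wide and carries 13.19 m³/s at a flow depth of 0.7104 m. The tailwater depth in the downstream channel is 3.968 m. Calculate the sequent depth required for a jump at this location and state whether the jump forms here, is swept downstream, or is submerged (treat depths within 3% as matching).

q = Q/b = 13.19/1.47 = 8.973 m²/s; V₁ = q/y₁ = 12.63 m/s. Fr₁ = V₁/√(g·y₁) = 4.785.
From the momentum equation for a rectangular channel, y₂/y₁ = ½[√(1 + 8Fr₁²) − 1] = ½[√184.13 − 1] = 6.285.
y₂ = 6.285 × 0.7104 = 4.465 m.
Tailwater y_tw = 3.968 m: y_tw < y₂, so the jump is swept downstream.

y₂ = 4.465 m; the jump is swept downstream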